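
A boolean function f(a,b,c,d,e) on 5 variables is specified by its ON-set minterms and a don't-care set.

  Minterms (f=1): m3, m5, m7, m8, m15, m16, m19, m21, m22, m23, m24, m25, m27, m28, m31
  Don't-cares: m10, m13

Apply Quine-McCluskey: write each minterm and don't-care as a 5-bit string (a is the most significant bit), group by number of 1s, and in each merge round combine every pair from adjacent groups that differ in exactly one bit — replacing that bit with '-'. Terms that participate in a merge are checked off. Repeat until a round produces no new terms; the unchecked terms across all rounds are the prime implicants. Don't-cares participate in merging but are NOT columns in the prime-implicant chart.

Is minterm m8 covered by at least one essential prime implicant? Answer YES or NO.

Round 0: 00011✓ 00101✓ 00111✓ 01000✓ 01010✓ 01101✓ 01111✓ 10000✓ 10011✓ 10101✓ 10110✓ 10111✓ 11000✓ 11001✓ 11011✓ 11100✓ 11111✓
Round 1: -0011✓ -0101✓ -0111✓ -1000 -1111✓ 0-101✓ 0-111✓ 00-11✓ 001-1✓ 010-0 011-1✓ 1-000 1-011✓ 1-111✓ 10-11✓ 101-1✓ 1011- 11-00 11-11✓ 110-1 1100-
Round 2: --111 -0-11 -01-1 0-1-1 1--11
PIs = {--111, -0-11, -01-1, -1000, 0-1-1, 010-0, 1--11, 1-000, 1011-, 11-00, 110-1, 1100-}
Coverage chart:
  m3: -0-11 ←essential
  m5: -01-1,0-1-1
  m7: --111,-0-11,-01-1,0-1-1
  m8: -1000,010-0
  m15: --111,0-1-1
  m16: 1-000 ←essential
  m19: -0-11,1--11
  m21: -01-1 ←essential
  m22: 1011- ←essential
  m23: --111,-0-11,-01-1,1--11,1011-
  m24: -1000,1-000,11-00,1100-
  m25: 110-1,1100-
  m27: 1--11,110-1
  m28: 11-00 ←essential
  m31: --111,1--11
Essential: -0-11, -01-1, 1-000, 1011-, 11-00

NO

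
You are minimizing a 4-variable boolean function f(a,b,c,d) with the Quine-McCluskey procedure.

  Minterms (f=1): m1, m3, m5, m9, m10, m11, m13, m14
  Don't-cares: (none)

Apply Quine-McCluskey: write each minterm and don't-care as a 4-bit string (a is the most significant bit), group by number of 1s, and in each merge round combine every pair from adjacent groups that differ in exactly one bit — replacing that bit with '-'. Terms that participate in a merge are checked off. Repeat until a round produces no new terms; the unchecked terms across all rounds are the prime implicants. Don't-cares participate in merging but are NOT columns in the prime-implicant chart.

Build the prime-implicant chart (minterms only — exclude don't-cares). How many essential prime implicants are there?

3

Round 0: 0001✓ 0011✓ 0101✓ 1001✓ 1010✓ 1011✓ 1101✓ 1110✓
Round 1: -001✓ -011✓ -101✓ 0-01✓ 00-1✓ 1-01✓ 1-10 10-1✓ 101-
Round 2: --01 -0-1
PIs = {--01, -0-1, 1-10, 101-}
Coverage chart:
  m1: --01,-0-1
  m3: -0-1 ←essential
  m5: --01 ←essential
  m9: --01,-0-1
  m10: 1-10,101-
  m11: -0-1,101-
  m13: --01 ←essential
  m14: 1-10 ←essential
Essential: --01, -0-1, 1-10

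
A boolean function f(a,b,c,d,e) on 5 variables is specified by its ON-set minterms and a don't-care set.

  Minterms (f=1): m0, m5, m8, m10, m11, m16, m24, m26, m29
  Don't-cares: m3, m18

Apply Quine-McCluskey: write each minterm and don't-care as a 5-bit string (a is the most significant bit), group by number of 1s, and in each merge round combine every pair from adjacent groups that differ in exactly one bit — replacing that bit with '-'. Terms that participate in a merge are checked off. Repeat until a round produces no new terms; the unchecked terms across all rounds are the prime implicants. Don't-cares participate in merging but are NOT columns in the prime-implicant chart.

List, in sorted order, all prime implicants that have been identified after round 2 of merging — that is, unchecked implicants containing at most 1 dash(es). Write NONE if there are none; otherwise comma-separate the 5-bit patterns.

0-011, 00101, 0101-, 11101

size-2^0 implicants → 00000(✓)  00011(✓)  00101  01000(✓)  01010(✓)  01011(✓)  10000(✓)  10010(✓)  11000(✓)  11010(✓)  11101
size-2^1 implicants → -0000(✓)  -1000(✓)  -1010(✓)  0-000(✓)  0-011  010-0(✓)  0101-  1-000(✓)  1-010(✓)  100-0(✓)  110-0(✓)
size-2^2 implicants → --000  -10-0  1-0-0
Unchecked terms (primes): --000, -10-0, 0-011, 00101, 0101-, 1-0-0, 11101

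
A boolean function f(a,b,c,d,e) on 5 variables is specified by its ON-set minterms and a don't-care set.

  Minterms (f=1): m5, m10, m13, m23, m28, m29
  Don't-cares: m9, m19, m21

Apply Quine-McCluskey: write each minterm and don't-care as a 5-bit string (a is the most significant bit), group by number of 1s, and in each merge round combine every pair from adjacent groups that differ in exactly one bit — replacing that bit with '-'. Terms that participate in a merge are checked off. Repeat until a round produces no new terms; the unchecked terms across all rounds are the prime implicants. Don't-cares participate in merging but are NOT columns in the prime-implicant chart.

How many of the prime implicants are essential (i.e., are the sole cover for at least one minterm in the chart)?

size-2^0 implicants → 00101(✓)  01001(✓)  01010  01101(✓)  10011(✓)  10101(✓)  10111(✓)  11100(✓)  11101(✓)
size-2^1 implicants → -0101(✓)  -1101(✓)  0-101(✓)  01-01  1-101(✓)  10-11  101-1  1110-
size-2^2 implicants → --101
Unchecked terms (primes): --101, 01-01, 01010, 10-11, 101-1, 1110-
Minterm coverage:
  m5 ⊆ --101 [E]
  m10 ⊆ 01010 [E]
  m13 ⊆ --101,01-01
  m23 ⊆ 10-11,101-1
  m28 ⊆ 1110- [E]
  m29 ⊆ --101,1110-
E = {--101, 01010, 1110-}

3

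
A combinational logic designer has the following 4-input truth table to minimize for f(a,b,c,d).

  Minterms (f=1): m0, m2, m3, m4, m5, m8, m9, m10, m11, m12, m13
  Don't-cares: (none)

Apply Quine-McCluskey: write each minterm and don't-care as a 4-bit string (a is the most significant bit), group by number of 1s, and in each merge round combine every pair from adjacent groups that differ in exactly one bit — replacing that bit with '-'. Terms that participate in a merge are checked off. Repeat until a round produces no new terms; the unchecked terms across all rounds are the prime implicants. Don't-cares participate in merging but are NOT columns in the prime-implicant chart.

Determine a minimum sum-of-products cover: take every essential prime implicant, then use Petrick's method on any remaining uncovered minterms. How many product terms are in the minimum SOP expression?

size-2^0 implicants → 0000(✓)  0010(✓)  0011(✓)  0100(✓)  0101(✓)  1000(✓)  1001(✓)  1010(✓)  1011(✓)  1100(✓)  1101(✓)
size-2^1 implicants → -000(✓)  -010(✓)  -011(✓)  -100(✓)  -101(✓)  0-00(✓)  00-0(✓)  001-(✓)  010-(✓)  1-00(✓)  1-01(✓)  10-0(✓)  10-1(✓)  100-(✓)  101-(✓)  110-(✓)
size-2^2 implicants → --00  -0-0  -01-  -10-  1-0-  10--
Unchecked terms (primes): --00, -0-0, -01-, -10-, 1-0-, 10--
Minterm coverage:
  m0 ⊆ --00,-0-0
  m2 ⊆ -0-0,-01-
  m3 ⊆ -01- [E]
  m4 ⊆ --00,-10-
  m5 ⊆ -10- [E]
  m8 ⊆ --00,-0-0,1-0-,10--
  m9 ⊆ 1-0-,10--
  m10 ⊆ -0-0,-01-,10--
  m11 ⊆ -01-,10--
  m12 ⊆ --00,-10-,1-0-
  m13 ⊆ -10-,1-0-
E = {-01-, -10-}
Petrick residual → --00, 1-0-
Cover = c'd' + b'c + bc' + ac'  |cover|=4

4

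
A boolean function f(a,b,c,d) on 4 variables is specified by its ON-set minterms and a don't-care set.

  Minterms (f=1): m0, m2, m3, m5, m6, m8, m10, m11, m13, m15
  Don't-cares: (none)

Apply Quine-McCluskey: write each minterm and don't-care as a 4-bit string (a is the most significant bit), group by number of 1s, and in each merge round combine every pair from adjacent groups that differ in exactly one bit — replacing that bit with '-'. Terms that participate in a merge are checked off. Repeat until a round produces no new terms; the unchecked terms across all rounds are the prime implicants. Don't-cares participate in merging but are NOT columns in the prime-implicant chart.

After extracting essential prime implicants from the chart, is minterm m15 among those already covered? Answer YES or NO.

size-2^0 implicants → 0000(✓)  0010(✓)  0011(✓)  0101(✓)  0110(✓)  1000(✓)  1010(✓)  1011(✓)  1101(✓)  1111(✓)
size-2^1 implicants → -000(✓)  -010(✓)  -011(✓)  -101  0-10  00-0(✓)  001-(✓)  1-11  10-0(✓)  101-(✓)  11-1
size-2^2 implicants → -0-0  -01-
Unchecked terms (primes): -0-0, -01-, -101, 0-10, 1-11, 11-1
Minterm coverage:
  m0 ⊆ -0-0 [E]
  m2 ⊆ -0-0,-01-,0-10
  m3 ⊆ -01- [E]
  m5 ⊆ -101 [E]
  m6 ⊆ 0-10 [E]
  m8 ⊆ -0-0 [E]
  m10 ⊆ -0-0,-01-
  m11 ⊆ -01-,1-11
  m13 ⊆ -101,11-1
  m15 ⊆ 1-11,11-1
E = {-0-0, -01-, -101, 0-10}

NO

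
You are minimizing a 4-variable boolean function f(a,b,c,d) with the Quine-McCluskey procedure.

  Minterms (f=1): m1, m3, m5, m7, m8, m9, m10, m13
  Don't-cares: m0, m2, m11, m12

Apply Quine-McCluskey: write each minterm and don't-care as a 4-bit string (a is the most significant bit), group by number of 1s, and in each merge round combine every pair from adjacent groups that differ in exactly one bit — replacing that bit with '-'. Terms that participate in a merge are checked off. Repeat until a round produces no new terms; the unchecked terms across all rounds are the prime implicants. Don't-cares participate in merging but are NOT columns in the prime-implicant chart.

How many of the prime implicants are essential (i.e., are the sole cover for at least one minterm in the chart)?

2

Round 0: 0000✓ 0001✓ 0010✓ 0011✓ 0101✓ 0111✓ 1000✓ 1001✓ 1010✓ 1011✓ 1100✓ 1101✓
Round 1: -000✓ -001✓ -010✓ -011✓ -101✓ 0-01✓ 0-11✓ 00-0✓ 00-1✓ 000-✓ 001-✓ 01-1✓ 1-00✓ 1-01✓ 10-0✓ 10-1✓ 100-✓ 101-✓ 110-✓
Round 2: --01 -0-0✓ -0-1✓ -00-✓ -01-✓ 0--1 00--✓ 1-0- 10--✓
Round 3: -0--
PIs = {--01, -0--, 0--1, 1-0-}
Coverage chart:
  m1: --01,-0--,0--1
  m3: -0--,0--1
  m5: --01,0--1
  m7: 0--1 ←essential
  m8: -0--,1-0-
  m9: --01,-0--,1-0-
  m10: -0-- ←essential
  m13: --01,1-0-
Essential: -0--, 0--1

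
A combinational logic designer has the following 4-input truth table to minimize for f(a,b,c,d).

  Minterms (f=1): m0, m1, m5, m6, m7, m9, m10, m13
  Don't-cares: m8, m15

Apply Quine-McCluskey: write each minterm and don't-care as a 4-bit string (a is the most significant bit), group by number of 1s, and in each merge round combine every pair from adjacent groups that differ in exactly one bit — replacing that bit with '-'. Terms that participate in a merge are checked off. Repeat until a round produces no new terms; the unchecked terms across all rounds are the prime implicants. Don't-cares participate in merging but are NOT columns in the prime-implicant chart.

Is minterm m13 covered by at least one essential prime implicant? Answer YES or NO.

NO

[col 0] 0000*, 0001*, 0101*, 0110*, 0111*, 1000*, 1001*, 1010*, 1101*, 1111*
[col 1] -000*, -001*, -101*, -111*, 0-01*, 000-*, 01-1*, 011-, 1-01*, 10-0, 100-*, 11-1*
[col 2] --01, -00-, -1-1
Prime implicants: --01, -00-, -1-1, 011-, 10-0
PI chart (minterm → PIs covering it):
  0 | -00-  (sole → essential)
  1 | --01,-00-
  5 | --01,-1-1
  6 | 011-  (sole → essential)
  7 | -1-1,011-
  9 | --01,-00-
  10 | 10-0  (sole → essential)
  13 | --01,-1-1
Essential prime implicants: -00-, 011-, 10-0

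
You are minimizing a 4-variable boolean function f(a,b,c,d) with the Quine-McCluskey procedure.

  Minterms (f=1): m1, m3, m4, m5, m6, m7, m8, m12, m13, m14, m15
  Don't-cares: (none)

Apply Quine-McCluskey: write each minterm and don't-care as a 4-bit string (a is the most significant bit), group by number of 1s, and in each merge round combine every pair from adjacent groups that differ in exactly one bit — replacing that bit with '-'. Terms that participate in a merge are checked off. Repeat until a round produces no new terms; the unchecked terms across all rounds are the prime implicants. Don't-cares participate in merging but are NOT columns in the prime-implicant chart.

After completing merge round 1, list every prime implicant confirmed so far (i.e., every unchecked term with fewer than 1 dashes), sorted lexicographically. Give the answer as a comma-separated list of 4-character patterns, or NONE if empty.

Round 0: 0001✓ 0011✓ 0100✓ 0101✓ 0110✓ 0111✓ 1000✓ 1100✓ 1101✓ 1110✓ 1111✓
Round 1: -100✓ -101✓ -110✓ -111✓ 0-01✓ 0-11✓ 00-1✓ 01-0✓ 01-1✓ 010-✓ 011-✓ 1-00 11-0✓ 11-1✓ 110-✓ 111-✓
Round 2: -1-0✓ -1-1✓ -10-✓ -11-✓ 0--1 01--✓ 11--✓
Round 3: -1--
PIs = {-1--, 0--1, 1-00}

NONE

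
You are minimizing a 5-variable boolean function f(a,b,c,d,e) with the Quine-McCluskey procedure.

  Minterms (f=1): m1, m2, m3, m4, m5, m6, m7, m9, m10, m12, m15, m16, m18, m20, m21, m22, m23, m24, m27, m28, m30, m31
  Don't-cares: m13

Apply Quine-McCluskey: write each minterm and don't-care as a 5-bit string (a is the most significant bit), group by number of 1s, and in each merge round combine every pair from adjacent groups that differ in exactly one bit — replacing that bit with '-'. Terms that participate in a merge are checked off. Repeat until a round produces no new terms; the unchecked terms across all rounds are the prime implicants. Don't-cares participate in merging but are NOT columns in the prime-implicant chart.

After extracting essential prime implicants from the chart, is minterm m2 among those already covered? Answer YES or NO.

Round 0: 00001✓ 00010✓ 00011✓ 00100✓ 00101✓ 00110✓ 00111✓ 01001✓ 01010✓ 01100✓ 01101✓ 01111✓ 10000✓ 10010✓ 10100✓ 10101✓ 10110✓ 10111✓ 11000✓ 11011✓ 11100✓ 11110✓ 11111✓
Round 1: -0010✓ -0100✓ -0101✓ -0110✓ -0111✓ -1100✓ -1111✓ 0-001✓ 0-010 0-100✓ 0-101✓ 0-111✓ 00-01✓ 00-10✓ 00-11✓ 000-1✓ 0001-✓ 001-0✓ 001-1✓ 0010-✓ 0011-✓ 01-01✓ 011-1✓ 0110-✓ 1-000✓ 1-100✓ 1-110✓ 1-111✓ 10-00✓ 10-10✓ 100-0✓ 101-0✓ 101-1✓ 1010-✓ 1011-✓ 11-00✓ 11-11 111-0✓ 1111-✓
Round 2: --100 --111 -0-10 -01-0✓ -01-1✓ -010-✓ -011-✓ 0--01 0-1-1 0-10- 00--1 00-1- 001--✓ 1--00 1-1-0 1-11- 10--0 101--✓
Round 3: -01--
PIs = {--100, --111, -0-10, -01--, 0--01, 0-010, 0-1-1, 0-10-, 00--1, 00-1-, 1--00, 1-1-0, 1-11-, 10--0, 11-11}
Coverage chart:
  m1: 0--01,00--1
  m2: -0-10,0-010,00-1-
  m3: 00--1,00-1-
  m4: --100,-01--,0-10-
  m5: -01--,0--01,0-1-1,0-10-,00--1
  m6: -0-10,-01--,00-1-
  m7: --111,-01--,0-1-1,00--1,00-1-
  m9: 0--01 ←essential
  m10: 0-010 ←essential
  m12: --100,0-10-
  m15: --111,0-1-1
  m16: 1--00,10--0
  m18: -0-10,10--0
  m20: --100,-01--,1--00,1-1-0,10--0
  m21: -01-- ←essential
  m22: -0-10,-01--,1-1-0,1-11-,10--0
  m23: --111,-01--,1-11-
  m24: 1--00 ←essential
  m27: 11-11 ←essential
  m28: --100,1--00,1-1-0
  m30: 1-1-0,1-11-
  m31: --111,1-11-,11-11
Essential: -01--, 0--01, 0-010, 1--00, 11-11

YES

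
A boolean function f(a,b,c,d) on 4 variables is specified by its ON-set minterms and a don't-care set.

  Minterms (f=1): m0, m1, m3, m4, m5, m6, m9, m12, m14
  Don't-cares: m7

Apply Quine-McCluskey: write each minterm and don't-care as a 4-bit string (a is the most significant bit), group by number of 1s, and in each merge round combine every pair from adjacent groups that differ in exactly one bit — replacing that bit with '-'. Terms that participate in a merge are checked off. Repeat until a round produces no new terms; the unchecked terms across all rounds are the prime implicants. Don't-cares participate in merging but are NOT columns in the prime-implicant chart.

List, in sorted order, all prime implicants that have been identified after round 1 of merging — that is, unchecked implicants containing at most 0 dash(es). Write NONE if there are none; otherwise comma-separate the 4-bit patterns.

NONE

Round 0: 0000✓ 0001✓ 0011✓ 0100✓ 0101✓ 0110✓ 0111✓ 1001✓ 1100✓ 1110✓
Round 1: -001 -100✓ -110✓ 0-00✓ 0-01✓ 0-11✓ 00-1✓ 000-✓ 01-0✓ 01-1✓ 010-✓ 011-✓ 11-0✓
Round 2: -1-0 0--1 0-0- 01--
PIs = {-001, -1-0, 0--1, 0-0-, 01--}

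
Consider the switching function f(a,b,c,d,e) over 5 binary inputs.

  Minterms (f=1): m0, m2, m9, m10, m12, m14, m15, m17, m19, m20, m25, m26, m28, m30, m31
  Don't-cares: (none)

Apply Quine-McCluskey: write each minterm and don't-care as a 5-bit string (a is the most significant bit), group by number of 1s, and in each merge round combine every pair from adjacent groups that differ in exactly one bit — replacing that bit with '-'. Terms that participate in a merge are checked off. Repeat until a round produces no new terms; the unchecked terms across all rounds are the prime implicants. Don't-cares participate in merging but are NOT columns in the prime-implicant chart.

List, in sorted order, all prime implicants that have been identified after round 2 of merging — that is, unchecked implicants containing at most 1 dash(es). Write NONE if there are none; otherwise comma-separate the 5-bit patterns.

-1001, 0-010, 000-0, 1-001, 1-100, 100-1

[col 0] 00000*, 00010*, 01001*, 01010*, 01100*, 01110*, 01111*, 10001*, 10011*, 10100*, 11001*, 11010*, 11100*, 11110*, 11111*
[col 1] -1001, -1010*, -1100*, -1110*, -1111*, 0-010, 000-0, 01-10*, 011-0*, 0111-*, 1-001, 1-100, 100-1, 11-10*, 111-0*, 1111-*
[col 2] -1-10, -11-0, -111-
Prime implicants: -1-10, -1001, -11-0, -111-, 0-010, 000-0, 1-001, 1-100, 100-1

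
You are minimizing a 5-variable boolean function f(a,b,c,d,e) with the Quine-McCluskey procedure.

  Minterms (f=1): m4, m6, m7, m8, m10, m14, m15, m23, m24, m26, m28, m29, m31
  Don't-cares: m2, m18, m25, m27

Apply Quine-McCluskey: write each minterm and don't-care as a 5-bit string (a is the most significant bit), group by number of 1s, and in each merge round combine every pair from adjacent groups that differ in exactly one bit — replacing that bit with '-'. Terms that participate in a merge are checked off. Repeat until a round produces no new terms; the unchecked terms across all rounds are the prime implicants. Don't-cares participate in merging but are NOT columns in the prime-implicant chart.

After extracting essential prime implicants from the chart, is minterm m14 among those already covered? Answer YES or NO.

size-2^0 implicants → 00010(✓)  00100(✓)  00110(✓)  00111(✓)  01000(✓)  01010(✓)  01110(✓)  01111(✓)  10010(✓)  10111(✓)  11000(✓)  11001(✓)  11010(✓)  11011(✓)  11100(✓)  11101(✓)  11111(✓)
size-2^1 implicants → -0010(✓)  -0111(✓)  -1000(✓)  -1010(✓)  -1111(✓)  0-010(✓)  0-110(✓)  0-111(✓)  00-10(✓)  001-0  0011-(✓)  01-10(✓)  010-0(✓)  0111-(✓)  1-010(✓)  1-111(✓)  11-00(✓)  11-01(✓)  11-11(✓)  110-0(✓)  110-1(✓)  1100-(✓)  1101-(✓)  111-1(✓)  1110-(✓)
size-2^2 implicants → --010  --111  -10-0  0--10  0-11-  11--1  11-0-  110--
Unchecked terms (primes): --010, --111, -10-0, 0--10, 0-11-, 001-0, 11--1, 11-0-, 110--
Minterm coverage:
  m4 ⊆ 001-0 [E]
  m6 ⊆ 0--10,0-11-,001-0
  m7 ⊆ --111,0-11-
  m8 ⊆ -10-0 [E]
  m10 ⊆ --010,-10-0,0--10
  m14 ⊆ 0--10,0-11-
  m15 ⊆ --111,0-11-
  m23 ⊆ --111 [E]
  m24 ⊆ -10-0,11-0-,110--
  m26 ⊆ --010,-10-0,110--
  m28 ⊆ 11-0- [E]
  m29 ⊆ 11--1,11-0-
  m31 ⊆ --111,11--1
E = {--111, -10-0, 001-0, 11-0-}

NO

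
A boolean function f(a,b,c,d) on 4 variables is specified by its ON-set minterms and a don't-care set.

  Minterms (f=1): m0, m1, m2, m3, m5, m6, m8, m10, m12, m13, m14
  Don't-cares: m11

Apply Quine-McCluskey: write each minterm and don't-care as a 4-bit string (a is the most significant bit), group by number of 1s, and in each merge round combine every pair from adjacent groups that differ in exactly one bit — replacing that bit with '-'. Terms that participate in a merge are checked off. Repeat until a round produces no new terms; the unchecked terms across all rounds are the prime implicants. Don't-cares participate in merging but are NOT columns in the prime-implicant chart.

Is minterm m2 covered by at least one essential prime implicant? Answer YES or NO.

Round 0: 0000✓ 0001✓ 0010✓ 0011✓ 0101✓ 0110✓ 1000✓ 1010✓ 1011✓ 1100✓ 1101✓ 1110✓
Round 1: -000✓ -010✓ -011✓ -101 -110✓ 0-01 0-10✓ 00-0✓ 00-1✓ 000-✓ 001-✓ 1-00✓ 1-10✓ 10-0✓ 101-✓ 11-0✓ 110-
Round 2: --10 -0-0 -01- 00-- 1--0
PIs = {--10, -0-0, -01-, -101, 0-01, 00--, 1--0, 110-}
Coverage chart:
  m0: -0-0,00--
  m1: 0-01,00--
  m2: --10,-0-0,-01-,00--
  m3: -01-,00--
  m5: -101,0-01
  m6: --10 ←essential
  m8: -0-0,1--0
  m10: --10,-0-0,-01-,1--0
  m12: 1--0,110-
  m13: -101,110-
  m14: --10,1--0
Essential: --10

YES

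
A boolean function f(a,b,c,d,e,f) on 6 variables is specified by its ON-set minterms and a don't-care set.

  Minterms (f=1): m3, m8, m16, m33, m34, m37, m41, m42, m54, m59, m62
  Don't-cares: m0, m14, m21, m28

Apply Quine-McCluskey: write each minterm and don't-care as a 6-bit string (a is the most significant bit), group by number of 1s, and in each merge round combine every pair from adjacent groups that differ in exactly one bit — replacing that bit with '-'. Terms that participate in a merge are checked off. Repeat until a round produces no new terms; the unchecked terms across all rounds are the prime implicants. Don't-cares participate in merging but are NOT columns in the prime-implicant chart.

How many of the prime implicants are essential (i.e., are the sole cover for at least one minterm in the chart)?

[col 0] 000000*, 000011, 001000*, 001110, 010000*, 010101, 011100, 100001*, 100010*, 100101*, 101001*, 101010*, 110110*, 111011, 111110*
[col 1] 0-0000, 00-000, 10-001, 10-010, 100-01, 11-110
Prime implicants: 0-0000, 00-000, 000011, 001110, 010101, 011100, 10-001, 10-010, 100-01, 11-110, 111011
PI chart (minterm → PIs covering it):
  3 | 000011  (sole → essential)
  8 | 00-000  (sole → essential)
  16 | 0-0000  (sole → essential)
  33 | 10-001,100-01
  34 | 10-010  (sole → essential)
  37 | 100-01  (sole → essential)
  41 | 10-001  (sole → essential)
  42 | 10-010  (sole → essential)
  54 | 11-110  (sole → essential)
  59 | 111011  (sole → essential)
  62 | 11-110  (sole → essential)
Essential prime implicants: 0-0000, 00-000, 000011, 10-001, 10-010, 100-01, 11-110, 111011

8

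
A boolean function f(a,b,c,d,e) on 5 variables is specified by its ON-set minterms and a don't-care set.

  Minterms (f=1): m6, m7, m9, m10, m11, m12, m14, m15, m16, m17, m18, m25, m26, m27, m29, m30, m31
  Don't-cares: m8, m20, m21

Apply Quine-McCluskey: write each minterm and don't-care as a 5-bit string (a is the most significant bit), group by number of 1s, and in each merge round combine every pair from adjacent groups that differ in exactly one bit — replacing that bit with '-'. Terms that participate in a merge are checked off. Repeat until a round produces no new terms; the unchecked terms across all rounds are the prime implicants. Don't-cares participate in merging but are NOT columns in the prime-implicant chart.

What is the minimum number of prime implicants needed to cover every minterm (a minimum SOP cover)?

[col 0] 00110*, 00111*, 01000*, 01001*, 01010*, 01011*, 01100*, 01110*, 01111*, 10000*, 10001*, 10010*, 10100*, 10101*, 11001*, 11010*, 11011*, 11101*, 11110*, 11111*
[col 1] -1001*, -1010*, -1011*, -1110*, -1111*, 0-110*, 0-111*, 0011-*, 01-00*, 01-10*, 01-11*, 010-0*, 010-1*, 0100-*, 0101-*, 011-0*, 0111-*, 1-001*, 1-010, 1-101*, 10-00*, 10-01*, 100-0, 1000-*, 1010-*, 11-01*, 11-10*, 11-11*, 110-1*, 1101-*, 111-1*, 1111-*
[col 2] -1-10*, -1-11*, -10-1, -101-*, -111-*, 0-11-, 01--0, 01-1-*, 010--, 1--01, 10-0-, 11--1, 11-1-*
[col 3] -1-1-
Prime implicants: -1-1-, -10-1, 0-11-, 01--0, 010--, 1--01, 1-010, 10-0-, 100-0, 11--1
PI chart (minterm → PIs covering it):
  6 | 0-11-  (sole → essential)
  7 | 0-11-  (sole → essential)
  9 | -10-1,010--
  10 | -1-1-,01--0,010--
  11 | -1-1-,-10-1,010--
  12 | 01--0  (sole → essential)
  14 | -1-1-,0-11-,01--0
  15 | -1-1-,0-11-
  16 | 10-0-,100-0
  17 | 1--01,10-0-
  18 | 1-010,100-0
  25 | -10-1,1--01,11--1
  26 | -1-1-,1-010
  27 | -1-1-,-10-1,11--1
  29 | 1--01,11--1
  30 | -1-1-  (sole → essential)
  31 | -1-1-,11--1
Essential prime implicants: -1-1-, 0-11-, 01--0
Petrick residual → -10-1, 1--01, 100-0
Minimum SOP uses 6 PIs: bd + bc'e + a'cd + a'be' + ad'e + ab'c'e'

6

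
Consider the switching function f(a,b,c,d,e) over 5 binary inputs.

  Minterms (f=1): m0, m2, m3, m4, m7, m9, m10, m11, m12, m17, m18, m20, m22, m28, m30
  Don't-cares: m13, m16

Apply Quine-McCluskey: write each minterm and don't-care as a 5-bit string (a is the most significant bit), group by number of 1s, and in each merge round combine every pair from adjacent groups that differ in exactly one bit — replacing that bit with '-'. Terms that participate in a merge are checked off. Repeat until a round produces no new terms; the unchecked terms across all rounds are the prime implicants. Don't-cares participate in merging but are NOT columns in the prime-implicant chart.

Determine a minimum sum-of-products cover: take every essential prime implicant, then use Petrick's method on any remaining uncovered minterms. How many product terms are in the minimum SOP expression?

7

[col 0] 00000*, 00010*, 00011*, 00100*, 00111*, 01001*, 01010*, 01011*, 01100*, 01101*, 10000*, 10001*, 10010*, 10100*, 10110*, 11100*, 11110*
[col 1] -0000*, -0010*, -0100*, -1100*, 0-010*, 0-011*, 0-100*, 00-00*, 00-11, 000-0*, 0001-*, 01-01, 010-1, 0101-*, 0110-, 1-100*, 1-110*, 10-00*, 10-10*, 100-0*, 1000-, 101-0*, 111-0*
[col 2] --100, -0-00, -00-0, 0-01-, 1-1-0, 10--0
Prime implicants: --100, -0-00, -00-0, 0-01-, 00-11, 01-01, 010-1, 0110-, 1-1-0, 10--0, 1000-
PI chart (minterm → PIs covering it):
  0 | -0-00,-00-0
  2 | -00-0,0-01-
  3 | 0-01-,00-11
  4 | --100,-0-00
  7 | 00-11  (sole → essential)
  9 | 01-01,010-1
  10 | 0-01-  (sole → essential)
  11 | 0-01-,010-1
  12 | --100,0110-
  17 | 1000-  (sole → essential)
  18 | -00-0,10--0
  20 | --100,-0-00,1-1-0,10--0
  22 | 1-1-0,10--0
  28 | --100,1-1-0
  30 | 1-1-0  (sole → essential)
Essential prime implicants: 0-01-, 00-11, 1-1-0, 1000-
Petrick residual → --100, -00-0, 01-01
Minimum SOP uses 7 PIs: cd'e' + b'c'e' + a'c'd + a'b'de + a'bd'e + ace' + ab'c'd'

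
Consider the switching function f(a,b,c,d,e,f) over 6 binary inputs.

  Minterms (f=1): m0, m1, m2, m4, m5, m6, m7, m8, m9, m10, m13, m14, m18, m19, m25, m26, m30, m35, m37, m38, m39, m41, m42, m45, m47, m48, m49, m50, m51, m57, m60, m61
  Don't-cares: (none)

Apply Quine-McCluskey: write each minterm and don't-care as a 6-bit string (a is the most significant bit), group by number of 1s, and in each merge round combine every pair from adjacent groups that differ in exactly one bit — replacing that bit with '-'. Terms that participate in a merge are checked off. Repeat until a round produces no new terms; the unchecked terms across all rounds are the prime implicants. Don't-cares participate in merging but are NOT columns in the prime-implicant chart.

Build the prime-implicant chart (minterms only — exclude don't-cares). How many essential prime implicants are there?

8

size-2^0 implicants → 000000(✓)  000001(✓)  000010(✓)  000100(✓)  000101(✓)  000110(✓)  000111(✓)  001000(✓)  001001(✓)  001010(✓)  001101(✓)  001110(✓)  010010(✓)  010011(✓)  011001(✓)  011010(✓)  011110(✓)  100011(✓)  100101(✓)  100110(✓)  100111(✓)  101001(✓)  101010(✓)  101101(✓)  101111(✓)  110000(✓)  110001(✓)  110010(✓)  110011(✓)  111001(✓)  111100(✓)  111101(✓)
size-2^1 implicants → -00101(✓)  -00110(✓)  -00111(✓)  -01001(✓)  -01010  -01101(✓)  -10010(✓)  -10011(✓)  -11001(✓)  0-0010(✓)  0-1001(✓)  0-1010(✓)  0-1110(✓)  00-000(✓)  00-001(✓)  00-010(✓)  00-101(✓)  00-110(✓)  000-00(✓)  000-01(✓)  000-10(✓)  0000-0(✓)  00000-(✓)  0001-0(✓)  0001-1(✓)  00010-(✓)  00011-(✓)  001-01(✓)  001-10(✓)  0010-0(✓)  00100-(✓)  01-010(✓)  01001-(✓)  011-10(✓)  1-0011  1-1001(✓)  1-1101(✓)  10-101(✓)  10-111(✓)  100-11  1001-1(✓)  10011-(✓)  101-01(✓)  1011-1(✓)  11-001  1100-0(✓)  1100-1(✓)  11000-(✓)  11001-(✓)  111-01(✓)  11110-
size-2^2 implicants → --1001  -0-101  -001-1  -0011-  -01-01  -1001-  0--010  0-1-10  00--01  00--10  00-0-0  00-00-  000--0  000-0-  0001--  1-1-01  10-1-1  1100--
Unchecked terms (primes): --1001, -0-101, -001-1, -0011-, -01-01, -01010, -1001-, 0--010, 0-1-10, 00--01, 00--10, 00-0-0, 00-00-, 000--0, 000-0-, 0001--, 1-0011, 1-1-01, 10-1-1, 100-11, 11-001, 1100--, 11110-
Minterm coverage:
  m0 ⊆ 00-0-0,00-00-,000--0,000-0-
  m1 ⊆ 00--01,00-00-,000-0-
  m2 ⊆ 0--010,00--10,00-0-0,000--0
  m4 ⊆ 000--0,000-0-,0001--
  m5 ⊆ -0-101,-001-1,00--01,000-0-,0001--
  m6 ⊆ -0011-,00--10,000--0,0001--
  m7 ⊆ -001-1,-0011-,0001--
  m8 ⊆ 00-0-0,00-00-
  m9 ⊆ --1001,-01-01,00--01,00-00-
  m10 ⊆ -01010,0--010,0-1-10,00--10,00-0-0
  m13 ⊆ -0-101,-01-01,00--01
  m14 ⊆ 0-1-10,00--10
  m18 ⊆ -1001-,0--010
  m19 ⊆ -1001- [E]
  m25 ⊆ --1001 [E]
  m26 ⊆ 0--010,0-1-10
  m30 ⊆ 0-1-10 [E]
  m35 ⊆ 1-0011,100-11
  m37 ⊆ -0-101,-001-1,10-1-1
  m38 ⊆ -0011- [E]
  m39 ⊆ -001-1,-0011-,10-1-1,100-11
  m41 ⊆ --1001,-01-01,1-1-01
  m42 ⊆ -01010 [E]
  m45 ⊆ -0-101,-01-01,1-1-01,10-1-1
  m47 ⊆ 10-1-1 [E]
  m48 ⊆ 1100-- [E]
  m49 ⊆ 11-001,1100--
  m50 ⊆ -1001-,1100--
  m51 ⊆ -1001-,1-0011,1100--
  m57 ⊆ --1001,1-1-01,11-001
  m60 ⊆ 11110- [E]
  m61 ⊆ 1-1-01,11110-
E = {--1001, -0011-, -01010, -1001-, 0-1-10, 10-1-1, 1100--, 11110-}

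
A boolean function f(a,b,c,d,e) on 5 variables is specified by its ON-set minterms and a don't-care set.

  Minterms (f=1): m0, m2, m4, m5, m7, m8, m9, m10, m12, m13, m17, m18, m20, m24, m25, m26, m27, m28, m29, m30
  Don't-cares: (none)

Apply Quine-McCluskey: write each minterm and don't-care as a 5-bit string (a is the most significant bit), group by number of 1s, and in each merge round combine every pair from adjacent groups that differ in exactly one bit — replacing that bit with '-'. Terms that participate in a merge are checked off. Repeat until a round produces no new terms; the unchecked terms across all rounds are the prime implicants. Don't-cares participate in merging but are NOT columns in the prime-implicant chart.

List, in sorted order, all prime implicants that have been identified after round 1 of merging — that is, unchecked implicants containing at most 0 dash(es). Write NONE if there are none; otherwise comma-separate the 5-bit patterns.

NONE

[col 0] 00000*, 00010*, 00100*, 00101*, 00111*, 01000*, 01001*, 01010*, 01100*, 01101*, 10001*, 10010*, 10100*, 11000*, 11001*, 11010*, 11011*, 11100*, 11101*, 11110*
[col 1] -0010*, -0100*, -1000*, -1001*, -1010*, -1100*, -1101*, 0-000*, 0-010*, 0-100*, 0-101*, 00-00*, 000-0*, 001-1, 0010-*, 01-00*, 01-01*, 010-0*, 0100-*, 0110-*, 1-001, 1-010*, 1-100*, 11-00*, 11-01*, 11-10*, 110-0*, 110-1*, 1100-*, 1101-*, 111-0*, 1110-*
[col 2] --010, --100, -1-00*, -1-01*, -10-0, -100-*, -110-*, 0--00, 0-0-0, 0-10-, 01-0-*, 11--0, 11-0-*, 110--
[col 3] -1-0-
Prime implicants: --010, --100, -1-0-, -10-0, 0--00, 0-0-0, 0-10-, 001-1, 1-001, 11--0, 110--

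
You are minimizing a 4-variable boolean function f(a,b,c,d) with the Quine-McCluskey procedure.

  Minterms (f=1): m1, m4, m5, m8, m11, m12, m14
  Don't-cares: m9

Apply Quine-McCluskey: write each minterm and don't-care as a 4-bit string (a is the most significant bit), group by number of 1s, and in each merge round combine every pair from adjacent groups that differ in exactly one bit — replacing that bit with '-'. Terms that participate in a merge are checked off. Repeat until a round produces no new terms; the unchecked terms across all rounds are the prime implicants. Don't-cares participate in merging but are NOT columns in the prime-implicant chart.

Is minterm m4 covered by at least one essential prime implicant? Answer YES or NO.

Round 0: 0001✓ 0100✓ 0101✓ 1000✓ 1001✓ 1011✓ 1100✓ 1110✓
Round 1: -001 -100 0-01 010- 1-00 10-1 100- 11-0
PIs = {-001, -100, 0-01, 010-, 1-00, 10-1, 100-, 11-0}
Coverage chart:
  m1: -001,0-01
  m4: -100,010-
  m5: 0-01,010-
  m8: 1-00,100-
  m11: 10-1 ←essential
  m12: -100,1-00,11-0
  m14: 11-0 ←essential
Essential: 10-1, 11-0

NO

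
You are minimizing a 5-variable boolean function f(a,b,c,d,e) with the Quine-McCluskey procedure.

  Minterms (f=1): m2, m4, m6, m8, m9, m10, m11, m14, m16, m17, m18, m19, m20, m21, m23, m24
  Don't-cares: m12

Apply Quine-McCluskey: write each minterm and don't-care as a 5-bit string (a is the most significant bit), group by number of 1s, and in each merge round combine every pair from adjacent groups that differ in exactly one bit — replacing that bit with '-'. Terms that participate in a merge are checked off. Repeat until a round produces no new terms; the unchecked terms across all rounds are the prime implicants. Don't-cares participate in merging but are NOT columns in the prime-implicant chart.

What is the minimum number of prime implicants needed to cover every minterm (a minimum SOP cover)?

6

Round 0: 00010✓ 00100✓ 00110✓ 01000✓ 01001✓ 01010✓ 01011✓ 01100✓ 01110✓ 10000✓ 10001✓ 10010✓ 10011✓ 10100✓ 10101✓ 10111✓ 11000✓
Round 1: -0010 -0100 -1000 0-010✓ 0-100✓ 0-110✓ 00-10✓ 001-0✓ 01-00✓ 01-10✓ 010-0✓ 010-1✓ 0100-✓ 0101-✓ 011-0✓ 1-000 10-00✓ 10-01✓ 10-11✓ 100-0✓ 100-1✓ 1000-✓ 1001-✓ 101-1✓ 1010-✓
Round 2: 0--10 0-1-0 01--0 010-- 10--1 10-0- 100--
PIs = {-0010, -0100, -1000, 0--10, 0-1-0, 01--0, 010--, 1-000, 10--1, 10-0-, 100--}
Coverage chart:
  m2: -0010,0--10
  m4: -0100,0-1-0
  m6: 0--10,0-1-0
  m8: -1000,01--0,010--
  m9: 010-- ←essential
  m10: 0--10,01--0,010--
  m11: 010-- ←essential
  m14: 0--10,0-1-0,01--0
  m16: 1-000,10-0-,100--
  m17: 10--1,10-0-,100--
  m18: -0010,100--
  m19: 10--1,100--
  m20: -0100,10-0-
  m21: 10--1,10-0-
  m23: 10--1 ←essential
  m24: -1000,1-000
Essential: 010--, 10--1
Petrick residual → -0010, -0100, 0--10, 1-000
Min cover (6 terms): b'c'de' + b'cd'e' + a'de' + a'bc' + ac'd'e' + ab'e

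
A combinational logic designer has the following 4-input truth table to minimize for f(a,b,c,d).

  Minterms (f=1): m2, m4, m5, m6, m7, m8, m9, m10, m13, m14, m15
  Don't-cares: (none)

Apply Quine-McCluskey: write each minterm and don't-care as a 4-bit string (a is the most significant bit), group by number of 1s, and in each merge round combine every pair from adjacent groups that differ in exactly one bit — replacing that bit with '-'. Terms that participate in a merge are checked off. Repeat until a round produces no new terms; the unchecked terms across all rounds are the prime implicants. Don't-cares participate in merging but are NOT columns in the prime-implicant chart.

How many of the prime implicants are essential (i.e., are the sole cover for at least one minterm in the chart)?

2

[col 0] 0010*, 0100*, 0101*, 0110*, 0111*, 1000*, 1001*, 1010*, 1101*, 1110*, 1111*
[col 1] -010*, -101*, -110*, -111*, 0-10*, 01-0*, 01-1*, 010-*, 011-*, 1-01, 1-10*, 10-0, 100-, 11-1*, 111-*
[col 2] --10, -1-1, -11-, 01--
Prime implicants: --10, -1-1, -11-, 01--, 1-01, 10-0, 100-
PI chart (minterm → PIs covering it):
  2 | --10  (sole → essential)
  4 | 01--  (sole → essential)
  5 | -1-1,01--
  6 | --10,-11-,01--
  7 | -1-1,-11-,01--
  8 | 10-0,100-
  9 | 1-01,100-
  10 | --10,10-0
  13 | -1-1,1-01
  14 | --10,-11-
  15 | -1-1,-11-
Essential prime implicants: --10, 01--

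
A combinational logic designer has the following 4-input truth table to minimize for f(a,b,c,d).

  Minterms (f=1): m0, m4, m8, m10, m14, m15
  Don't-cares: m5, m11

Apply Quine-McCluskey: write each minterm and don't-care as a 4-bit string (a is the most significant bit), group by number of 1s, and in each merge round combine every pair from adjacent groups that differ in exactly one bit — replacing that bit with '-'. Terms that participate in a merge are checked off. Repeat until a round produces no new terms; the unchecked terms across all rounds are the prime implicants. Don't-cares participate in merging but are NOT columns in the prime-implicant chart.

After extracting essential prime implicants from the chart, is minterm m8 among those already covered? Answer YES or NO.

size-2^0 implicants → 0000(✓)  0100(✓)  0101(✓)  1000(✓)  1010(✓)  1011(✓)  1110(✓)  1111(✓)
size-2^1 implicants → -000  0-00  010-  1-10(✓)  1-11(✓)  10-0  101-(✓)  111-(✓)
size-2^2 implicants → 1-1-
Unchecked terms (primes): -000, 0-00, 010-, 1-1-, 10-0
Minterm coverage:
  m0 ⊆ -000,0-00
  m4 ⊆ 0-00,010-
  m8 ⊆ -000,10-0
  m10 ⊆ 1-1-,10-0
  m14 ⊆ 1-1- [E]
  m15 ⊆ 1-1- [E]
E = {1-1-}

NO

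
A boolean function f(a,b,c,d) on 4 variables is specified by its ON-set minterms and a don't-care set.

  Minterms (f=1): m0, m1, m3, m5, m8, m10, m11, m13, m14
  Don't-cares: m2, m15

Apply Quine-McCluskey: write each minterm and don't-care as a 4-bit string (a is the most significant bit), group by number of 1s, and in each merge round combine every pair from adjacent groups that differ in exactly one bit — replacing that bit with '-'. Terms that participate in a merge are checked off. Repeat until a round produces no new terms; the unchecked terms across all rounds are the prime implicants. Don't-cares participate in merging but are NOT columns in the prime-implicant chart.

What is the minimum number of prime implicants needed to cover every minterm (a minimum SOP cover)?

size-2^0 implicants → 0000(✓)  0001(✓)  0010(✓)  0011(✓)  0101(✓)  1000(✓)  1010(✓)  1011(✓)  1101(✓)  1110(✓)  1111(✓)
size-2^1 implicants → -000(✓)  -010(✓)  -011(✓)  -101  0-01  00-0(✓)  00-1(✓)  000-(✓)  001-(✓)  1-10(✓)  1-11(✓)  10-0(✓)  101-(✓)  11-1  111-(✓)
size-2^2 implicants → -0-0  -01-  00--  1-1-
Unchecked terms (primes): -0-0, -01-, -101, 0-01, 00--, 1-1-, 11-1
Minterm coverage:
  m0 ⊆ -0-0,00--
  m1 ⊆ 0-01,00--
  m3 ⊆ -01-,00--
  m5 ⊆ -101,0-01
  m8 ⊆ -0-0 [E]
  m10 ⊆ -0-0,-01-,1-1-
  m11 ⊆ -01-,1-1-
  m13 ⊆ -101,11-1
  m14 ⊆ 1-1- [E]
E = {-0-0, 1-1-}
Petrick residual → -101, 00--
Cover = b'd' + bc'd + a'b' + ac  |cover|=4

4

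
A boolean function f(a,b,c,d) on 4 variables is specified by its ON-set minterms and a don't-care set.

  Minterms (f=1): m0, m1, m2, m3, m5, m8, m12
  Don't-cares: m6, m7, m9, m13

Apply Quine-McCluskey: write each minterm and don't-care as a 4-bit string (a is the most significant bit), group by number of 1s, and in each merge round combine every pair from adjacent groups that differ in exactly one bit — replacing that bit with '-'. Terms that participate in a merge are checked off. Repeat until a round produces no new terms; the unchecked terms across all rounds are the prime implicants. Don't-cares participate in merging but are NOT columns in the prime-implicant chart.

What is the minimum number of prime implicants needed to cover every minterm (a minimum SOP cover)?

3

[col 0] 0000*, 0001*, 0010*, 0011*, 0101*, 0110*, 0111*, 1000*, 1001*, 1100*, 1101*
[col 1] -000*, -001*, -101*, 0-01*, 0-10*, 0-11*, 00-0*, 00-1*, 000-*, 001-*, 01-1*, 011-*, 1-00*, 1-01*, 100-*, 110-*
[col 2] --01, -00-, 0--1, 0-1-, 00--, 1-0-
Prime implicants: --01, -00-, 0--1, 0-1-, 00--, 1-0-
PI chart (minterm → PIs covering it):
  0 | -00-,00--
  1 | --01,-00-,0--1,00--
  2 | 0-1-,00--
  3 | 0--1,0-1-,00--
  5 | --01,0--1
  8 | -00-,1-0-
  12 | 1-0-  (sole → essential)
Essential prime implicants: 1-0-
Petrick residual → --01, 00--
Minimum SOP uses 3 PIs: c'd + a'b' + ac'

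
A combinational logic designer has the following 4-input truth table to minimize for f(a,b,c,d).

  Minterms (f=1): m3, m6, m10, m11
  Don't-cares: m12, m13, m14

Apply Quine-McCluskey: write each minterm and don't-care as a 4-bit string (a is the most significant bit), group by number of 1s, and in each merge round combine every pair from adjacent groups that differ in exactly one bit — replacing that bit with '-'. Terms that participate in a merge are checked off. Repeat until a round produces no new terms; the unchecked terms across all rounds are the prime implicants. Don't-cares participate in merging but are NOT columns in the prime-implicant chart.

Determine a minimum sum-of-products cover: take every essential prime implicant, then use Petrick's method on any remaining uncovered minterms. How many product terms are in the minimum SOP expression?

3

size-2^0 implicants → 0011(✓)  0110(✓)  1010(✓)  1011(✓)  1100(✓)  1101(✓)  1110(✓)
size-2^1 implicants → -011  -110  1-10  101-  11-0  110-
Unchecked terms (primes): -011, -110, 1-10, 101-, 11-0, 110-
Minterm coverage:
  m3 ⊆ -011 [E]
  m6 ⊆ -110 [E]
  m10 ⊆ 1-10,101-
  m11 ⊆ -011,101-
E = {-011, -110}
Petrick residual → 1-10
Cover = b'cd + bcd' + acd'  |cover|=3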